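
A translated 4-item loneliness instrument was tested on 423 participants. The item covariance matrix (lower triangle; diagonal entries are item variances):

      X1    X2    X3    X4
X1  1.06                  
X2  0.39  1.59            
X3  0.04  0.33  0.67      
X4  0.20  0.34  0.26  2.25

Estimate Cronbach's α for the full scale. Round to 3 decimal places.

α = 0.479

sum of item variances = 1.06 + 1.59 + 0.67 + 2.25 = 5.57
Sum of the distinct covariances = 1.56
σ²_T = 5.57 + 2 × 1.56 = 8.69
α = (k/(k−1))·(1 − sum of item variances/σ²_T) = (4/3)·(1 − 5.57/8.69) = 0.479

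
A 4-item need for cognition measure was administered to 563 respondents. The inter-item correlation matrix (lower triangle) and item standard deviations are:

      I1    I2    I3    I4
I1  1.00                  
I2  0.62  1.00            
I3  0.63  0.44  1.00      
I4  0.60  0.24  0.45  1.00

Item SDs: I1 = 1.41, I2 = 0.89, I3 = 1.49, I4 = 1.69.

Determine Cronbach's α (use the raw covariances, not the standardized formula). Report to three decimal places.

Σσ²ᵢ = 1.41² + 0.89² + 1.49² + 1.69² = 7.8564
Covariances σ_ij = r_ij · s_i · s_j:
  σ(I1,I2) = 0.62 × 1.41 × 0.89 = 0.7780
  σ(I1,I3) = 0.63 × 1.41 × 1.49 = 1.3236
  σ(I1,I4) = 0.60 × 1.41 × 1.69 = 1.4297
  σ(I2,I3) = 0.44 × 0.89 × 1.49 = 0.5835
  σ(I2,I4) = 0.24 × 0.89 × 1.69 = 0.3610
  σ(I3,I4) = 0.45 × 1.49 × 1.69 = 1.1331
σ²_T = Σσ²ᵢ + 2·Σσ_ij = 7.8564 + 2 × 5.6089 = 19.0742
α = (4/3)·(1 − 7.8564/19.0742) = 0.784

α = 0.784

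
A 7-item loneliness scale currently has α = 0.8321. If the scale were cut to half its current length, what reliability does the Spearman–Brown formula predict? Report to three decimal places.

predicted reliability = 0.712

Length factor m = 1/2
α' = m·α / (1 − (1−m)·α)
   = 1/2 × 0.8321 / (1 − (1 − 1/2) × 0.8321)
   = 0.4160 / 0.5839 = 0.712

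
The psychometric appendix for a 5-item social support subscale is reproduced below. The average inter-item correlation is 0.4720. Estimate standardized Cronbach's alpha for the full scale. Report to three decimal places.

α = 0.817

Standardized α = k·r̄ / (1 + (k−1)·r̄) = 5 × 0.4720 / (1 + 4 × 0.4720)
  = 2.3600 / 2.8880 = 0.817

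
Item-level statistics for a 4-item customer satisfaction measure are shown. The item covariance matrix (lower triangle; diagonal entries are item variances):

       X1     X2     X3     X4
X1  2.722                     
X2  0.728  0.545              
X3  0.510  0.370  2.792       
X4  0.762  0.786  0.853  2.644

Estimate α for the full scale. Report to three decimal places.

α = 0.639

Σσᵢ² = 2.722 + 0.545 + 2.792 + 2.644 = 8.703
Σ_{i<j} σ_ij = 4.009
Var(T) = 8.703 + 2 × 4.009 = 16.721
α = (k/(k−1))·(1 − Σσᵢ²/Var(T)) = (4/3)·(1 − 8.703/16.721) = 0.639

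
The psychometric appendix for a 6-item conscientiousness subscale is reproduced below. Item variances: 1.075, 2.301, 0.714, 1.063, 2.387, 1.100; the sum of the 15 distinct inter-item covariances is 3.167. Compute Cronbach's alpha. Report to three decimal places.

Σσ²ᵢ = 1.075 + 2.301 + 0.714 + 1.063 + 2.387 + 1.100 = 8.640
Sum of distinct covariances = 3.167
σ²_total = Σσ²ᵢ + 2·Σcov = 8.640 + 2 × 3.167 = 14.974
α = (6/5)·(1 − 8.640/14.974) = 0.508

α = 0.508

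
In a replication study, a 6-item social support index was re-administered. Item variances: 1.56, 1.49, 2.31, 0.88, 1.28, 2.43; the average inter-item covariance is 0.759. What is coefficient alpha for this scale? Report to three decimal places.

sum of item variances = 1.56 + 1.49 + 2.31 + 0.88 + 1.28 + 2.43 = 9.95
Sum of the 15 distinct covariances = 15 × 0.759 = 11.385
σ²_T = sum of item variances + 2·Σcov = 9.95 + 2 × 11.385 = 32.720
α = (6/5)·(1 − 9.95/32.720) = 0.835

coefficient alpha = 0.835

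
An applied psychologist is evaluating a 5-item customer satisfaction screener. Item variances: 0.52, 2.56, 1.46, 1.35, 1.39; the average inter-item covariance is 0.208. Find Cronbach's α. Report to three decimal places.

ΣVar(i) = 0.52 + 2.56 + 1.46 + 1.35 + 1.39 = 7.28
Sum of the 10 distinct covariances = 10 × 0.208 = 2.080
σ²_T = ΣVar(i) + 2·Σcov = 7.28 + 2 × 2.080 = 11.440
α = (5/4)·(1 − 7.28/11.440) = 0.455

Cronbach's α = 0.455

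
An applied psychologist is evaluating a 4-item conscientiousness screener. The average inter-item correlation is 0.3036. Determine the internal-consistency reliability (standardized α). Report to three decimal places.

α = 0.636

Standardized α = k·r̄ / (1 + (k−1)·r̄) = 4 × 0.3036 / (1 + 3 × 0.3036)
  = 1.2144 / 1.9108 = 0.636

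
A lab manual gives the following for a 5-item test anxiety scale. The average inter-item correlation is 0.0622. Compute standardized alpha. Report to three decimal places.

Standardized α = k·r̄ / (1 + (k−1)·r̄) = 5 × 0.0622 / (1 + 4 × 0.0622)
  = 0.3110 / 1.2488 = 0.249

standardized alpha = 0.249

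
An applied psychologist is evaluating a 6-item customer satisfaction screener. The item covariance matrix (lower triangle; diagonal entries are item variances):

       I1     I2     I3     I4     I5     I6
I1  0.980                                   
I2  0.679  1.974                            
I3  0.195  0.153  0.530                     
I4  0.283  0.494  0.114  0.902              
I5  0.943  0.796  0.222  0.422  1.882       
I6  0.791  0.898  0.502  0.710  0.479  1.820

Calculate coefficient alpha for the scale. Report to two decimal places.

Σσ²ᵢ = 0.980 + 1.974 + 0.530 + 0.902 + 1.882 + 1.820 = 8.088
Σ_{i<j} σ_ij = 7.681
total variance = 8.088 + 2 × 7.681 = 23.450
α = (k/(k−1))·(1 − Σσ²ᵢ/total variance) = (6/5)·(1 − 8.088/23.450) = 0.79

α = 0.79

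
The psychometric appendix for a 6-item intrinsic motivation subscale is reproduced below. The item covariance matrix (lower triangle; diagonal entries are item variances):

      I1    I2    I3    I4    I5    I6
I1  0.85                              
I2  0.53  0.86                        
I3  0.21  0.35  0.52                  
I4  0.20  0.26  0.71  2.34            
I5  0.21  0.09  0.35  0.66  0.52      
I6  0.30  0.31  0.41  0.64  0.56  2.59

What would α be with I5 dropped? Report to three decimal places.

Remaining items: I1, I2, I3, I4, I6 (k = 5).
ΣVar(i) = 0.85 + 0.86 + 0.52 + 2.34 + 2.59 = 7.16
σ²_T = 7.16 + 2 × 3.92 = 15.00
α (item deleted) = (5/4)·(1 − 7.16/15.00) = 0.653

α = 0.653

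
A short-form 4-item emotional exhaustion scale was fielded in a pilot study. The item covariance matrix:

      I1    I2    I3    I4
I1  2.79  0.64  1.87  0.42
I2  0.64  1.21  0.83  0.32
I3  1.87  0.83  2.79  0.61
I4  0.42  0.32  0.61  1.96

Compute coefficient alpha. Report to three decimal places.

coefficient alpha = 0.690

ΣVar(i) = 2.79 + 1.21 + 2.79 + 1.96 = 8.75
Sum of off-diagonal covariances = 4.69
Var(T) = 8.75 + 2 × 4.69 = 18.13
α = (k/(k−1))·(1 − ΣVar(i)/Var(T)) = (4/3)·(1 − 8.75/18.13) = 0.690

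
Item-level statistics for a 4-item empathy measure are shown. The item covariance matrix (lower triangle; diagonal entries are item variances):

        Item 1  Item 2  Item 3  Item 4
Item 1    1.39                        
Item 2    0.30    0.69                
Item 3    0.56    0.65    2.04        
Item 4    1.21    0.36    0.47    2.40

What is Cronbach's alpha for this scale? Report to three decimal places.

sum of item variances = 1.39 + 0.69 + 2.04 + 2.40 = 6.52
Σ_{i<j} σ_ij = 3.55
σ²_T = 6.52 + 2 × 3.55 = 13.62
α = (k/(k−1))·(1 − sum of item variances/σ²_T) = (4/3)·(1 − 6.52/13.62) = 0.695

Cronbach's alpha = 0.695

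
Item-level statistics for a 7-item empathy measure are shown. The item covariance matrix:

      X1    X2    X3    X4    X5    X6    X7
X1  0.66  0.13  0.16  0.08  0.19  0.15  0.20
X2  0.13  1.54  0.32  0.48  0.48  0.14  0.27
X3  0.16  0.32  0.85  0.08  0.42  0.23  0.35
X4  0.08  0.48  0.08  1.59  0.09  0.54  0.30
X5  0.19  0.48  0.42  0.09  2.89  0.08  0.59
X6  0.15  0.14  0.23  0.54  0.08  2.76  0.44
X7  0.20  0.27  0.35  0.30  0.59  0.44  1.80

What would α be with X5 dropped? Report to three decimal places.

α = 0.548

Remaining items: X1, X2, X3, X4, X6, X7 (k = 6).
Σσᵢ² = 0.66 + 1.54 + 0.85 + 1.59 + 2.76 + 1.80 = 9.20
Var(T) = 9.20 + 2 × 3.87 = 16.94
α (item deleted) = (6/5)·(1 − 9.20/16.94) = 0.548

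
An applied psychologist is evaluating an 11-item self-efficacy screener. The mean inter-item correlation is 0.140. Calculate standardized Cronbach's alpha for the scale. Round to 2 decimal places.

α = 0.64

Standardized α = k·r̄ / (1 + (k−1)·r̄) = 11 × 0.140 / (1 + 10 × 0.140)
  = 1.5400 / 2.4000 = 0.64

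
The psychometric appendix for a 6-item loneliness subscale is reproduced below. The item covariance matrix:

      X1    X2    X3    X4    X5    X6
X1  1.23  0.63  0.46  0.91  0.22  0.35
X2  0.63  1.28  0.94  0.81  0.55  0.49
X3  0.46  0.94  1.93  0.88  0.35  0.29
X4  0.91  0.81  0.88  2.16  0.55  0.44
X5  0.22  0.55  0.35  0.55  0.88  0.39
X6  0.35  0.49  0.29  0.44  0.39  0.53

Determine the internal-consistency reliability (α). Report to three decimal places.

ΣVar(i) = 1.23 + 1.28 + 1.93 + 2.16 + 0.88 + 0.53 = 8.01
Σ_{i<j} σ_ij = 8.26
Var(T) = 8.01 + 2 × 8.26 = 24.53
α = (k/(k−1))·(1 − ΣVar(i)/Var(T)) = (6/5)·(1 − 8.01/24.53) = 0.808

α = 0.808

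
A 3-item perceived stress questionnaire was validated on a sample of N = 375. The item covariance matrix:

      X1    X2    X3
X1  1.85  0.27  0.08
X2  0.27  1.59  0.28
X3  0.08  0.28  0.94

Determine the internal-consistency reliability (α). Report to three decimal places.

sum of item variances = 1.85 + 1.59 + 0.94 = 4.38
Sum of the distinct covariances = 0.63
σ²_T = 4.38 + 2 × 0.63 = 5.64
α = (k/(k−1))·(1 − sum of item variances/σ²_T) = (3/2)·(1 − 4.38/5.64) = 0.335

α = 0.335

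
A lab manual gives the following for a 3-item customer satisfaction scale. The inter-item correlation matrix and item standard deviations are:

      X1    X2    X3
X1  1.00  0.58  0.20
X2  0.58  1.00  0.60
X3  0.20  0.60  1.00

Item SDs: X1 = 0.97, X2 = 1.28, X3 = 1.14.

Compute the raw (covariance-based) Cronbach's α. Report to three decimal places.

Σσ²ᵢ = 0.97² + 1.28² + 1.14² = 3.8789
Covariances σ_ij = r_ij · s_i · s_j:
  σ(X1,X2) = 0.58 × 0.97 × 1.28 = 0.7201
  σ(X1,X3) = 0.20 × 0.97 × 1.14 = 0.2212
  σ(X2,X3) = 0.60 × 1.28 × 1.14 = 0.8755
σ²_T = Σσ²ᵢ + 2·Σσ_ij = 3.8789 + 2 × 1.8168 = 7.5125
α = (3/2)·(1 − 3.8789/7.5125) = 0.726

Cronbach's α = 0.726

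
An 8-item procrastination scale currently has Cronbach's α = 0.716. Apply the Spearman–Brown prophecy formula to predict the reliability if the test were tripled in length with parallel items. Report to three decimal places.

Length factor m = 3
α' = m·α / (1 + (m−1)·α)
   = 3 × 0.716 / (1 + (3 − 1) × 0.716)
   = 2.1480 / 2.4320 = 0.883

predicted reliability = 0.883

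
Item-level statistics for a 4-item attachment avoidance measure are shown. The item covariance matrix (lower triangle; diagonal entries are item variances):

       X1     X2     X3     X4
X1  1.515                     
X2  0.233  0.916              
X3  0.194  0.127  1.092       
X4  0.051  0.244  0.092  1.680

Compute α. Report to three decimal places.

α = 0.354

sum of item variances = 1.515 + 0.916 + 1.092 + 1.680 = 5.203
Sum of the distinct covariances = 0.941
Var(T) = 5.203 + 2 × 0.941 = 7.085
α = (k/(k−1))·(1 − sum of item variances/Var(T)) = (4/3)·(1 − 5.203/7.085) = 0.354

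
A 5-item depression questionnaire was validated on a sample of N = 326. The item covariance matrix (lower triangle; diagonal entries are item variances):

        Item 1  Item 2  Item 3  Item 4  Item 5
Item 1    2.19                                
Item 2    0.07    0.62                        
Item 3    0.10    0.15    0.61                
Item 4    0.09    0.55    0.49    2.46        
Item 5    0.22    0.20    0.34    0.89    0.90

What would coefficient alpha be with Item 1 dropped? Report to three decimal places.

coefficient alpha = 0.711

Remaining items: Item 2, Item 3, Item 4, Item 5 (k = 4).
sum of item variances = 0.62 + 0.61 + 2.46 + 0.90 = 4.59
total variance = 4.59 + 2 × 2.62 = 9.83
α (item deleted) = (4/3)·(1 − 4.59/9.83) = 0.711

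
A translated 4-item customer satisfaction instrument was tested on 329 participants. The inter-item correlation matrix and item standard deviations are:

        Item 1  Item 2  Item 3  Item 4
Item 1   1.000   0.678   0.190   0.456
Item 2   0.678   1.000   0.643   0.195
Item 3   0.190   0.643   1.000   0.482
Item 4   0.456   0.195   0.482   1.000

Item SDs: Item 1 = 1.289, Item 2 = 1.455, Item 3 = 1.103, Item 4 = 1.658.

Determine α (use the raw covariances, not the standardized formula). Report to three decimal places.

Σσ²ᵢ = 1.289² + 1.455² + 1.103² + 1.658² = 7.7441
Covariances σ_ij = r_ij · s_i · s_j:
  σ(Item 1,Item 2) = 0.678 × 1.289 × 1.455 = 1.2716
  σ(Item 1,Item 3) = 0.190 × 1.289 × 1.103 = 0.2701
  σ(Item 1,Item 4) = 0.456 × 1.289 × 1.658 = 0.9745
  σ(Item 2,Item 3) = 0.643 × 1.455 × 1.103 = 1.0319
  σ(Item 2,Item 4) = 0.195 × 1.455 × 1.658 = 0.4704
  σ(Item 3,Item 4) = 0.482 × 1.103 × 1.658 = 0.8815
σ²_T = Σσ²ᵢ + 2·Σσ_ij = 7.7441 + 2 × 4.9000 = 17.5441
α = (4/3)·(1 − 7.7441/17.5441) = 0.745

α = 0.745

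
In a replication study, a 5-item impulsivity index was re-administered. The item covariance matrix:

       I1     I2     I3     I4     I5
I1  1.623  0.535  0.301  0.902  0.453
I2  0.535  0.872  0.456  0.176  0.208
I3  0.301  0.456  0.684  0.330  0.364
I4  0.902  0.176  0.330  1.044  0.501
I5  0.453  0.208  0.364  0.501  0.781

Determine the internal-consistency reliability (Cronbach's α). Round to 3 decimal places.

Σσᵢ² = 1.623 + 0.872 + 0.684 + 1.044 + 0.781 = 5.004
Sum of off-diagonal covariances = 4.226
Var(T) = 5.004 + 2 × 4.226 = 13.456
α = (k/(k−1))·(1 − Σσᵢ²/Var(T)) = (5/4)·(1 − 5.004/13.456) = 0.785

α = 0.785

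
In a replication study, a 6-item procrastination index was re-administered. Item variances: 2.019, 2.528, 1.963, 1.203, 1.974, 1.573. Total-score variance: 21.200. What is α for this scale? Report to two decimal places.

α = 0.56

sum of item variances = 2.019 + 2.528 + 1.963 + 1.203 + 1.974 + 1.573 = 11.260
α = (k/(k−1))·(1 − sum of item variances/σ²_total) = (6/5)·(1 − 11.260/21.200) = 0.56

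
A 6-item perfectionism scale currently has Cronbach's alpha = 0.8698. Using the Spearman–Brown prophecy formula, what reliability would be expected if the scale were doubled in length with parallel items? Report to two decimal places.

Length factor m = 2
α' = m·α / (1 + (m−1)·α)
   = 2 × 0.8698 / (1 + (2 − 1) × 0.8698)
   = 1.7396 / 1.8698 = 0.93

predicted reliability = 0.93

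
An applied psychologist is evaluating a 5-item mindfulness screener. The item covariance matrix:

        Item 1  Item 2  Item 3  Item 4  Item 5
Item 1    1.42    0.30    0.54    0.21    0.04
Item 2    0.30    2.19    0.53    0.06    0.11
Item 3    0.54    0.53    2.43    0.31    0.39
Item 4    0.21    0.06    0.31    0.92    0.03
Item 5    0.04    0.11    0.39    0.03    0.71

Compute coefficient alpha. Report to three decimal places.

ΣVar(i) = 1.42 + 2.19 + 2.43 + 0.92 + 0.71 = 7.67
Sum of off-diagonal covariances = 2.52
Var(T) = 7.67 + 2 × 2.52 = 12.71
α = (k/(k−1))·(1 − ΣVar(i)/Var(T)) = (5/4)·(1 − 7.67/12.71) = 0.496

α = 0.496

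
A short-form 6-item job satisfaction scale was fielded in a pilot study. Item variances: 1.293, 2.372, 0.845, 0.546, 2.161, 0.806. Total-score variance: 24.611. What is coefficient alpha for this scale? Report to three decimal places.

Σσ²ᵢ = 1.293 + 2.372 + 0.845 + 0.546 + 2.161 + 0.806 = 8.023
α = (k/(k−1))·(1 − Σσ²ᵢ/σ²_total) = (6/5)·(1 − 8.023/24.611) = 0.809

coefficient alpha = 0.809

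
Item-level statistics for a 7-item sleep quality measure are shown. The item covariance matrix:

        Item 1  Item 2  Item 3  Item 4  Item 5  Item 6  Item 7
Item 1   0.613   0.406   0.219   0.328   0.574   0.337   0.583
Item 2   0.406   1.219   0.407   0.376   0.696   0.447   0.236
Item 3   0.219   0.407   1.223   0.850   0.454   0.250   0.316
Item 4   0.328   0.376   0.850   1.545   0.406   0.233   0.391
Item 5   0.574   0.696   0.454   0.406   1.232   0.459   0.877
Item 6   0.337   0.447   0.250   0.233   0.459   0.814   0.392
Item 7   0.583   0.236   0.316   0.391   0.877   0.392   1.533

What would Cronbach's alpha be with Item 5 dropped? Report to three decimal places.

Cronbach's alpha = 0.749

Remaining items: Item 1, Item 2, Item 3, Item 4, Item 6, Item 7 (k = 6).
Σσᵢ² = 0.613 + 1.219 + 1.223 + 1.545 + 0.814 + 1.533 = 6.947
total variance = 6.947 + 2 × 5.771 = 18.489
α (item deleted) = (6/5)·(1 − 6.947/18.489) = 0.749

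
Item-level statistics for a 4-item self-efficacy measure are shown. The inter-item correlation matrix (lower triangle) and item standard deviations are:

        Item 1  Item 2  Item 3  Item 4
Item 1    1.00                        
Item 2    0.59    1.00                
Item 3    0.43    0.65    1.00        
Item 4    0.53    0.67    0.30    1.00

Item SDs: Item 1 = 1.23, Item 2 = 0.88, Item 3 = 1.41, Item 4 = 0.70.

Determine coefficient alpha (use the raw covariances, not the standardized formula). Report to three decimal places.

Σσ²ᵢ = 1.23² + 0.88² + 1.41² + 0.70² = 4.7654
Covariances σ_ij = r_ij · s_i · s_j:
  σ(Item 1,Item 2) = 0.59 × 1.23 × 0.88 = 0.6386
  σ(Item 1,Item 3) = 0.43 × 1.23 × 1.41 = 0.7457
  σ(Item 1,Item 4) = 0.53 × 1.23 × 0.70 = 0.4563
  σ(Item 2,Item 3) = 0.65 × 0.88 × 1.41 = 0.8065
  σ(Item 2,Item 4) = 0.67 × 0.88 × 0.70 = 0.4127
  σ(Item 3,Item 4) = 0.30 × 1.41 × 0.70 = 0.2961
σ²_T = Σσ²ᵢ + 2·Σσ_ij = 4.7654 + 2 × 3.3559 = 11.4772
α = (4/3)·(1 − 4.7654/11.4772) = 0.780

coefficient alpha = 0.780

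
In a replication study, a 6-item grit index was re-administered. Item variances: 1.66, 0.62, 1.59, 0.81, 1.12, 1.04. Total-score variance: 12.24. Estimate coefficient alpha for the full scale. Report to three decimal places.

Σσᵢ² = 1.66 + 0.62 + 1.59 + 0.81 + 1.12 + 1.04 = 6.84
α = (k/(k−1))·(1 − Σσᵢ²/σ²_total) = (6/5)·(1 − 6.84/12.24) = 0.529

coefficient alpha = 0.529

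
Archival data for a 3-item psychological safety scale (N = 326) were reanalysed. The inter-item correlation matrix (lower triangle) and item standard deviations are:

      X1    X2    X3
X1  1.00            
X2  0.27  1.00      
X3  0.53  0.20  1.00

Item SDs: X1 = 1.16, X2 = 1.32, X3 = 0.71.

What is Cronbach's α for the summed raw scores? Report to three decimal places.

α = 0.549

Σσ²ᵢ = 1.16² + 1.32² + 0.71² = 3.5921
Covariances σ_ij = r_ij · s_i · s_j:
  σ(X1,X2) = 0.27 × 1.16 × 1.32 = 0.4134
  σ(X1,X3) = 0.53 × 1.16 × 0.71 = 0.4365
  σ(X2,X3) = 0.20 × 1.32 × 0.71 = 0.1874
σ²_T = Σσ²ᵢ + 2·Σσ_ij = 3.5921 + 2 × 1.0373 = 5.6667
α = (3/2)·(1 − 3.5921/5.6667) = 0.549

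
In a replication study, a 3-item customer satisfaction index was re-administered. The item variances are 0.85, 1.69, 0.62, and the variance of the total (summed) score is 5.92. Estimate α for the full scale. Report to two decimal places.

sum of item variances = 0.85 + 1.69 + 0.62 = 3.16
α = (k/(k−1))·(1 − sum of item variances/σ²_T) = (3/2)·(1 − 3.16/5.92) = 0.70

α = 0.70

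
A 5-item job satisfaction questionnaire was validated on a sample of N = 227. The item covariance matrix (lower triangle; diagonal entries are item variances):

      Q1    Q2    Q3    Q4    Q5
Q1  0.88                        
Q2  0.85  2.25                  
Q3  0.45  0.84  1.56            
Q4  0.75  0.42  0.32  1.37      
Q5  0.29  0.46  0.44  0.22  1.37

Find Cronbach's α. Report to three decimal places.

Σσᵢ² = 0.88 + 2.25 + 1.56 + 1.37 + 1.37 = 7.43
Sum of off-diagonal covariances = 5.04
σ²_total = 7.43 + 2 × 5.04 = 17.51
α = (k/(k−1))·(1 − Σσᵢ²/σ²_total) = (5/4)·(1 − 7.43/17.51) = 0.720

α = 0.720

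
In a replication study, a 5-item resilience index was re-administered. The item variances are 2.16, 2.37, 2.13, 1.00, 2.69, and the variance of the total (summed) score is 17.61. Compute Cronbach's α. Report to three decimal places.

Σσ²ᵢ = 2.16 + 2.37 + 2.13 + 1.00 + 2.69 = 10.35
α = (k/(k−1))·(1 − Σσ²ᵢ/σ²_total) = (5/4)·(1 − 10.35/17.61) = 0.515

α = 0.515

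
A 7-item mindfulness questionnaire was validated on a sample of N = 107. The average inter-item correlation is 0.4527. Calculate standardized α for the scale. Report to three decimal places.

Standardized α = k·r̄ / (1 + (k−1)·r̄) = 7 × 0.4527 / (1 + 6 × 0.4527)
  = 3.1689 / 3.7162 = 0.853

α = 0.853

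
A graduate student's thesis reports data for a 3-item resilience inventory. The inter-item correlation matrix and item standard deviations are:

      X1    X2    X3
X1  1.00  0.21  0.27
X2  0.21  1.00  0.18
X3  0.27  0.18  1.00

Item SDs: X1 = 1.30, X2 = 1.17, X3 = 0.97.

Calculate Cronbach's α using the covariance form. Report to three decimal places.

Cronbach's α = 0.453

Σσ²ᵢ = 1.30² + 1.17² + 0.97² = 3.9998
Covariances σ_ij = r_ij · s_i · s_j:
  σ(X1,X2) = 0.21 × 1.30 × 1.17 = 0.3194
  σ(X1,X3) = 0.27 × 1.30 × 0.97 = 0.3405
  σ(X2,X3) = 0.18 × 1.17 × 0.97 = 0.2043
σ²_T = Σσ²ᵢ + 2·Σσ_ij = 3.9998 + 2 × 0.8642 = 5.7282
α = (3/2)·(1 − 3.9998/5.7282) = 0.453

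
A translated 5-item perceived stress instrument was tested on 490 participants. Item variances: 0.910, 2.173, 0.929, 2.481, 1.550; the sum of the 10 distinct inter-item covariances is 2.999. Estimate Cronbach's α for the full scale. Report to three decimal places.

sum of item variances = 0.910 + 2.173 + 0.929 + 2.481 + 1.550 = 8.043
Sum of distinct covariances = 2.999
σ²_total = sum of item variances + 2·Σcov = 8.043 + 2 × 2.999 = 14.041
α = (5/4)·(1 − 8.043/14.041) = 0.534

Cronbach's α = 0.534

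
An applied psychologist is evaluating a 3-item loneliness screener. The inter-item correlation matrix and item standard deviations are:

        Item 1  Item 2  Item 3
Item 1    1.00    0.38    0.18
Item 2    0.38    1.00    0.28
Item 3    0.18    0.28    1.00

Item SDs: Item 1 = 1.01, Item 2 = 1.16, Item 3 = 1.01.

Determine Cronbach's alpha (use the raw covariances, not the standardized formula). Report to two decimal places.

Cronbach's alpha = 0.54

Σσ²ᵢ = 1.01² + 1.16² + 1.01² = 3.3858
Covariances σ_ij = r_ij · s_i · s_j:
  σ(Item 1,Item 2) = 0.38 × 1.01 × 1.16 = 0.4452
  σ(Item 1,Item 3) = 0.18 × 1.01 × 1.01 = 0.1836
  σ(Item 2,Item 3) = 0.28 × 1.16 × 1.01 = 0.3280
σ²_T = Σσ²ᵢ + 2·Σσ_ij = 3.3858 + 2 × 0.9568 = 5.2994
α = (3/2)·(1 − 3.3858/5.2994) = 0.54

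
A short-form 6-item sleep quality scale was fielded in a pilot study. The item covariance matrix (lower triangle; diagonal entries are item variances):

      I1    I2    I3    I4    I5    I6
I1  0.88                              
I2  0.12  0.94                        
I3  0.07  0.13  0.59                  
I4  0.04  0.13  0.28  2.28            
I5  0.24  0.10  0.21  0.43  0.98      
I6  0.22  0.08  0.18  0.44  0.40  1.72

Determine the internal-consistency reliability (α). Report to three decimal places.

Σσᵢ² = 0.88 + 0.94 + 0.59 + 2.28 + 0.98 + 1.72 = 7.39
Sum of off-diagonal covariances = 3.07
σ²_T = 7.39 + 2 × 3.07 = 13.53
α = (k/(k−1))·(1 − Σσᵢ²/σ²_T) = (6/5)·(1 − 7.39/13.53) = 0.545

α = 0.545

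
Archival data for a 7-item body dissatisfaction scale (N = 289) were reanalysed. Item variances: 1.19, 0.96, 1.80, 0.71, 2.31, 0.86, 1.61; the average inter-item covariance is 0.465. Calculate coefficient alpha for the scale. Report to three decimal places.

Σσᵢ² = 1.19 + 0.96 + 1.80 + 0.71 + 2.31 + 0.86 + 1.61 = 9.44
Sum of the 21 distinct covariances = 21 × 0.465 = 9.765
σ²_total = Σσᵢ² + 2·Σcov = 9.44 + 2 × 9.765 = 28.970
α = (7/6)·(1 − 9.44/28.970) = 0.787

α = 0.787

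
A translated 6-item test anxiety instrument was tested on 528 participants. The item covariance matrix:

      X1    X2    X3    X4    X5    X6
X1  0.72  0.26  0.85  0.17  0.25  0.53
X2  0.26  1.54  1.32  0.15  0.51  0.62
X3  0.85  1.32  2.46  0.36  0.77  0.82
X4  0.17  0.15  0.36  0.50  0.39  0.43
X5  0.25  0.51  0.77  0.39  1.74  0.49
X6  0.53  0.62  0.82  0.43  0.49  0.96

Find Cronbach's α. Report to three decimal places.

Σσᵢ² = 0.72 + 1.54 + 2.46 + 0.50 + 1.74 + 0.96 = 7.92
Sum of off-diagonal covariances = 7.92
total variance = 7.92 + 2 × 7.92 = 23.76
α = (k/(k−1))·(1 − Σσᵢ²/total variance) = (6/5)·(1 − 7.92/23.76) = 0.800

α = 0.800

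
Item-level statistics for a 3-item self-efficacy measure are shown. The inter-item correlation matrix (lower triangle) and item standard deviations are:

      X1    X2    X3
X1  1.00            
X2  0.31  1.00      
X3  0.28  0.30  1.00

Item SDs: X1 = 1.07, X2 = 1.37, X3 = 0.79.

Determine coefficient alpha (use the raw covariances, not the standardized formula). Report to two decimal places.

α = 0.54

Σσ²ᵢ = 1.07² + 1.37² + 0.79² = 3.6459
Covariances σ_ij = r_ij · s_i · s_j:
  σ(X1,X2) = 0.31 × 1.07 × 1.37 = 0.4544
  σ(X1,X3) = 0.28 × 1.07 × 0.79 = 0.2367
  σ(X2,X3) = 0.30 × 1.37 × 0.79 = 0.3247
σ²_T = Σσ²ᵢ + 2·Σσ_ij = 3.6459 + 2 × 1.0158 = 5.6775
α = (3/2)·(1 − 3.6459/5.6775) = 0.54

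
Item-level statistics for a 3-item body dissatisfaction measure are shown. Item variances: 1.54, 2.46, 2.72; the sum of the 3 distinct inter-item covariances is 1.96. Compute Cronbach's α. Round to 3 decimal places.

ΣVar(i) = 1.54 + 2.46 + 2.72 = 6.72
Sum of distinct covariances = 1.96
total variance = ΣVar(i) + 2·Σcov = 6.72 + 2 × 1.96 = 10.64
α = (3/2)·(1 − 6.72/10.64) = 0.553

α = 0.553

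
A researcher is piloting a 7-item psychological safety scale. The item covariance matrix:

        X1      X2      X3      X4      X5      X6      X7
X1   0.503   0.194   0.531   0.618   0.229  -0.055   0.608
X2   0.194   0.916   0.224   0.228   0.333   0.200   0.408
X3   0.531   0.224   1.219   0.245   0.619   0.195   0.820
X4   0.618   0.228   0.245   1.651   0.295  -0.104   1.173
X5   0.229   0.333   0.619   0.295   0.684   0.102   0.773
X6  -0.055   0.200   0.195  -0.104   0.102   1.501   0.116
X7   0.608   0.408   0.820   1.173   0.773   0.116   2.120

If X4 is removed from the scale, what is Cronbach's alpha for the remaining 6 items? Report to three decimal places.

α = 0.725

Remaining items: X1, X2, X3, X5, X6, X7 (k = 6).
ΣVar(i) = 0.503 + 0.916 + 1.219 + 0.684 + 1.501 + 2.120 = 6.943
σ²_T = 6.943 + 2 × 5.297 = 17.537
α (item deleted) = (6/5)·(1 − 6.943/17.537) = 0.725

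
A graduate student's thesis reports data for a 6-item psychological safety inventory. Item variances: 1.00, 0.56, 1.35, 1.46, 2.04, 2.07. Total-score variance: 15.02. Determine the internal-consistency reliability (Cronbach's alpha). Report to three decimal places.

Cronbach's alpha = 0.523

Σσᵢ² = 1.00 + 0.56 + 1.35 + 1.46 + 2.04 + 2.07 = 8.48
α = (k/(k−1))·(1 − Σσᵢ²/σ²_T) = (6/5)·(1 − 8.48/15.02) = 0.523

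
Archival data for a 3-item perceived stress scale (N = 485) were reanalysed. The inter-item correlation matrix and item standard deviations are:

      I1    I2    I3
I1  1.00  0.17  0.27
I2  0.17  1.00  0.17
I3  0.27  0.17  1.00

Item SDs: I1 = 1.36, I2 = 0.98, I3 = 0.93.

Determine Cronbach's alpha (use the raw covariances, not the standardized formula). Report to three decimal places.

Cronbach's alpha = 0.424

Σσ²ᵢ = 1.36² + 0.98² + 0.93² = 3.6749
Covariances σ_ij = r_ij · s_i · s_j:
  σ(I1,I2) = 0.17 × 1.36 × 0.98 = 0.2266
  σ(I1,I3) = 0.27 × 1.36 × 0.93 = 0.3415
  σ(I2,I3) = 0.17 × 0.98 × 0.93 = 0.1549
σ²_T = Σσ²ᵢ + 2·Σσ_ij = 3.6749 + 2 × 0.7230 = 5.1209
α = (3/2)·(1 − 3.6749/5.1209) = 0.424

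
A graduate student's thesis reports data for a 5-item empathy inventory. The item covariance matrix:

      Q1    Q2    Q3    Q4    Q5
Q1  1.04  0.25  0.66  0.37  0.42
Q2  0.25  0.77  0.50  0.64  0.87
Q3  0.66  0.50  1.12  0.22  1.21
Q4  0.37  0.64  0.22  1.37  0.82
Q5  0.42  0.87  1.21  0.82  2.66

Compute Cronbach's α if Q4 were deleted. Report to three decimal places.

α = 0.778

Remaining items: Q1, Q2, Q3, Q5 (k = 4).
Σσᵢ² = 1.04 + 0.77 + 1.12 + 2.66 = 5.59
total variance = 5.59 + 2 × 3.91 = 13.41
α (item deleted) = (4/3)·(1 − 5.59/13.41) = 0.778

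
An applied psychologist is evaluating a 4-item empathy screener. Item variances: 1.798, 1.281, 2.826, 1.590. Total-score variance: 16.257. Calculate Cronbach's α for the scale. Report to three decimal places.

ΣVar(i) = 1.798 + 1.281 + 2.826 + 1.590 = 7.495
α = (k/(k−1))·(1 − ΣVar(i)/σ²_T) = (4/3)·(1 − 7.495/16.257) = 0.719

α = 0.719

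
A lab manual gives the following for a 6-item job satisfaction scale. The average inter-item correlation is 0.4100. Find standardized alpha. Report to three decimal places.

Standardized α = k·r̄ / (1 + (k−1)·r̄) = 6 × 0.4100 / (1 + 5 × 0.4100)
  = 2.4600 / 3.0500 = 0.807

standardized alpha = 0.807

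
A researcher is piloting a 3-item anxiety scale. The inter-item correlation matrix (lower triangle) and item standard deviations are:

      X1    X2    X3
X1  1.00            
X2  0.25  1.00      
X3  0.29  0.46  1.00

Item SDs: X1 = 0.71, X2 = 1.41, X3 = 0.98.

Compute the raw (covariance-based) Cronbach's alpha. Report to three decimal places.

Cronbach's alpha = 0.580

Σσ²ᵢ = 0.71² + 1.41² + 0.98² = 3.4526
Covariances σ_ij = r_ij · s_i · s_j:
  σ(X1,X2) = 0.25 × 0.71 × 1.41 = 0.2503
  σ(X1,X3) = 0.29 × 0.71 × 0.98 = 0.2018
  σ(X2,X3) = 0.46 × 1.41 × 0.98 = 0.6356
σ²_T = Σσ²ᵢ + 2·Σσ_ij = 3.4526 + 2 × 1.0877 = 5.6280
α = (3/2)·(1 − 3.4526/5.6280) = 0.580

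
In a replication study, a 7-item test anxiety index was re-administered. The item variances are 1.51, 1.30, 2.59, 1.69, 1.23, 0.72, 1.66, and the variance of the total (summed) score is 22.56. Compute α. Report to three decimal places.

α = 0.613

Σσᵢ² = 1.51 + 1.30 + 2.59 + 1.69 + 1.23 + 0.72 + 1.66 = 10.70
α = (k/(k−1))·(1 − Σσᵢ²/Var(T)) = (7/6)·(1 − 10.70/22.56) = 0.613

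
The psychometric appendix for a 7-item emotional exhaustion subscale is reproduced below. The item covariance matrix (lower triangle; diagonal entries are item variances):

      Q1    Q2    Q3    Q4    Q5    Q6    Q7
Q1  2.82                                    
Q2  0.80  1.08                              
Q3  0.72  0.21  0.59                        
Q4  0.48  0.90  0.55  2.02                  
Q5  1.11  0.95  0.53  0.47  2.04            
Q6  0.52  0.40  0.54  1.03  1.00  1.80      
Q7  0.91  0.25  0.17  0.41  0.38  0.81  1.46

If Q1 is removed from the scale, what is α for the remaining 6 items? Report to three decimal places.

α = 0.788

Remaining items: Q2, Q3, Q4, Q5, Q6, Q7 (k = 6).
Σσᵢ² = 1.08 + 0.59 + 2.02 + 2.04 + 1.80 + 1.46 = 8.99
Var(T) = 8.99 + 2 × 8.60 = 26.19
α (item deleted) = (6/5)·(1 − 8.99/26.19) = 0.788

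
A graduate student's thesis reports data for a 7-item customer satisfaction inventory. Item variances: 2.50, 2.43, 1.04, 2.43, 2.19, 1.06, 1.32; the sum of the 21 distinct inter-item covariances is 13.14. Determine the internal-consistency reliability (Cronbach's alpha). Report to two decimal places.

α = 0.78

Σσᵢ² = 2.50 + 2.43 + 1.04 + 2.43 + 2.19 + 1.06 + 1.32 = 12.97
Sum of distinct covariances = 13.14
σ²_T = Σσᵢ² + 2·Σcov = 12.97 + 2 × 13.14 = 39.25
α = (7/6)·(1 − 12.97/39.25) = 0.78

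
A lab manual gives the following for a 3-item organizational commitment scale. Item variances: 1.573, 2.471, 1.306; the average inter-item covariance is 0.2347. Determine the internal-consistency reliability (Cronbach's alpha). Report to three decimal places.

sum of item variances = 1.573 + 2.471 + 1.306 = 5.350
Sum of the 3 distinct covariances = 3 × 0.2347 = 0.7041
total variance = sum of item variances + 2·Σcov = 5.350 + 2 × 0.7041 = 6.7582
α = (3/2)·(1 − 5.350/6.7582) = 0.313

α = 0.313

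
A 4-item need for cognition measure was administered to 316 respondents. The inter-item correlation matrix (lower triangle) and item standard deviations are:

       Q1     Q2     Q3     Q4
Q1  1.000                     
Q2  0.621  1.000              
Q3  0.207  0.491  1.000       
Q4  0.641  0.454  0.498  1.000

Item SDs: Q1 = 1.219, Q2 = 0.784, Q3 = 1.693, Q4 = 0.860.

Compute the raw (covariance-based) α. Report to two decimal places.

α = 0.72

Σσ²ᵢ = 1.219² + 0.784² + 1.693² + 0.860² = 5.7065
Covariances σ_ij = r_ij · s_i · s_j:
  σ(Q1,Q2) = 0.621 × 1.219 × 0.784 = 0.5935
  σ(Q1,Q3) = 0.207 × 1.219 × 1.693 = 0.4272
  σ(Q1,Q4) = 0.641 × 1.219 × 0.860 = 0.6720
  σ(Q2,Q3) = 0.491 × 0.784 × 1.693 = 0.6517
  σ(Q2,Q4) = 0.454 × 0.784 × 0.860 = 0.3061
  σ(Q3,Q4) = 0.498 × 1.693 × 0.860 = 0.7251
σ²_T = Σσ²ᵢ + 2·Σσ_ij = 5.7065 + 2 × 3.3756 = 12.4577
α = (4/3)·(1 − 5.7065/12.4577) = 0.72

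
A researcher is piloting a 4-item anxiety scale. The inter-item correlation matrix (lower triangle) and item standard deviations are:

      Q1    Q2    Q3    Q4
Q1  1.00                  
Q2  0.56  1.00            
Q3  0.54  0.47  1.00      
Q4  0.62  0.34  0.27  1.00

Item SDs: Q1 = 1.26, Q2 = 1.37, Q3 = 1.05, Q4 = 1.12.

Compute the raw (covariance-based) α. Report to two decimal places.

Σσ²ᵢ = 1.26² + 1.37² + 1.05² + 1.12² = 5.8214
Covariances σ_ij = r_ij · s_i · s_j:
  σ(Q1,Q2) = 0.56 × 1.26 × 1.37 = 0.9667
  σ(Q1,Q3) = 0.54 × 1.26 × 1.05 = 0.7144
  σ(Q1,Q4) = 0.62 × 1.26 × 1.12 = 0.8749
  σ(Q2,Q3) = 0.47 × 1.37 × 1.05 = 0.6761
  σ(Q2,Q4) = 0.34 × 1.37 × 1.12 = 0.5217
  σ(Q3,Q4) = 0.27 × 1.05 × 1.12 = 0.3175
σ²_T = Σσ²ᵢ + 2·Σσ_ij = 5.8214 + 2 × 4.0713 = 13.9640
α = (4/3)·(1 − 5.8214/13.9640) = 0.78

α = 0.78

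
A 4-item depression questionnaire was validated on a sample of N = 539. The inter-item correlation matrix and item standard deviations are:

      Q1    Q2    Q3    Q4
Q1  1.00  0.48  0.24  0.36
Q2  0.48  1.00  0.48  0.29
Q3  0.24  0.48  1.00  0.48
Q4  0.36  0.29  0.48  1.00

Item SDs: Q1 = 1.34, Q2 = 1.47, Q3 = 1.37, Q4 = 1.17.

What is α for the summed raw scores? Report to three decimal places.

α = 0.717

Σσ²ᵢ = 1.34² + 1.47² + 1.37² + 1.17² = 7.2023
Covariances σ_ij = r_ij · s_i · s_j:
  σ(Q1,Q2) = 0.48 × 1.34 × 1.47 = 0.9455
  σ(Q1,Q3) = 0.24 × 1.34 × 1.37 = 0.4406
  σ(Q1,Q4) = 0.36 × 1.34 × 1.17 = 0.5644
  σ(Q2,Q3) = 0.48 × 1.47 × 1.37 = 0.9667
  σ(Q2,Q4) = 0.29 × 1.47 × 1.17 = 0.4988
  σ(Q3,Q4) = 0.48 × 1.37 × 1.17 = 0.7694
σ²_T = Σσ²ᵢ + 2·Σσ_ij = 7.2023 + 2 × 4.1854 = 15.5731
α = (4/3)·(1 − 7.2023/15.5731) = 0.717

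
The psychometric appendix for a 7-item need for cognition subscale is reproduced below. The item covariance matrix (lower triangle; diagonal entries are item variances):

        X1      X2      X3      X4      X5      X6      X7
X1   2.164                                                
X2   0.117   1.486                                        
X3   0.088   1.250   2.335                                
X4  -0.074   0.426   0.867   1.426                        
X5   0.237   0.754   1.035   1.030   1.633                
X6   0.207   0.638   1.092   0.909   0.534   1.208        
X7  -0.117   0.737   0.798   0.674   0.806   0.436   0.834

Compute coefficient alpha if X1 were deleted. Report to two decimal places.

Remaining items: X2, X3, X4, X5, X6, X7 (k = 6).
sum of item variances = 1.486 + 2.335 + 1.426 + 1.633 + 1.208 + 0.834 = 8.922
Var(T) = 8.922 + 2 × 11.986 = 32.894
α (item deleted) = (6/5)·(1 − 8.922/32.894) = 0.87

coefficient alpha = 0.87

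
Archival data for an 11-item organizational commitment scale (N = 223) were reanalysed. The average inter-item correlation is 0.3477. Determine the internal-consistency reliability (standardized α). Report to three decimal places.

Standardized α = k·r̄ / (1 + (k−1)·r̄) = 11 × 0.3477 / (1 + 10 × 0.3477)
  = 3.8247 / 4.4770 = 0.854

standardized α = 0.854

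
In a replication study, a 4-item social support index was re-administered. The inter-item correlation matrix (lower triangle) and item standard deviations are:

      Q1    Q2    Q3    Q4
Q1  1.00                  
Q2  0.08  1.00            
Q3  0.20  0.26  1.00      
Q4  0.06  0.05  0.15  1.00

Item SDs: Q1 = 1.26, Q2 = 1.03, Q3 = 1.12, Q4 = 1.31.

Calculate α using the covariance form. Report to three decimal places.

α = 0.368

Σσ²ᵢ = 1.26² + 1.03² + 1.12² + 1.31² = 5.6190
Covariances σ_ij = r_ij · s_i · s_j:
  σ(Q1,Q2) = 0.08 × 1.26 × 1.03 = 0.1038
  σ(Q1,Q3) = 0.20 × 1.26 × 1.12 = 0.2822
  σ(Q1,Q4) = 0.06 × 1.26 × 1.31 = 0.0990
  σ(Q2,Q3) = 0.26 × 1.03 × 1.12 = 0.2999
  σ(Q2,Q4) = 0.05 × 1.03 × 1.31 = 0.0675
  σ(Q3,Q4) = 0.15 × 1.12 × 1.31 = 0.2201
σ²_T = Σσ²ᵢ + 2·Σσ_ij = 5.6190 + 2 × 1.0725 = 7.7640
α = (4/3)·(1 − 5.6190/7.7640) = 0.368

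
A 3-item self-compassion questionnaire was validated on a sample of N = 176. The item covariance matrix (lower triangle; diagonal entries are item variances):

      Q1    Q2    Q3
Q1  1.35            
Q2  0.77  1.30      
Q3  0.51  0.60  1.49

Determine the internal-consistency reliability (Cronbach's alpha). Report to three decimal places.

ΣVar(i) = 1.35 + 1.30 + 1.49 = 4.14
Σ_{i<j} σ_ij = 1.88
σ²_T = 4.14 + 2 × 1.88 = 7.90
α = (k/(k−1))·(1 − ΣVar(i)/σ²_T) = (3/2)·(1 − 4.14/7.90) = 0.714

α = 0.714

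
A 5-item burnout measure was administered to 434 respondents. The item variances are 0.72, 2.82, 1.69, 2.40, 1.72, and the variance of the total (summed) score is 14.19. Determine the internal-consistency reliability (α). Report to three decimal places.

sum of item variances = 0.72 + 2.82 + 1.69 + 2.40 + 1.72 = 9.35
α = (k/(k−1))·(1 − sum of item variances/σ²_total) = (5/4)·(1 − 9.35/14.19) = 0.426

α = 0.426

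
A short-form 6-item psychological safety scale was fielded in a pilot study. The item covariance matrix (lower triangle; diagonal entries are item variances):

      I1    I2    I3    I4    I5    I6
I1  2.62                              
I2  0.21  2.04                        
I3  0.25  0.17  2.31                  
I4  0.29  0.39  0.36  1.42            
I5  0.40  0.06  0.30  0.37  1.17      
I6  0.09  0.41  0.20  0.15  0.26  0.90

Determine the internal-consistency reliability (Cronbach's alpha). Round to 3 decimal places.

ΣVar(i) = 2.62 + 2.04 + 2.31 + 1.42 + 1.17 + 0.90 = 10.46
Sum of the distinct covariances = 3.91
total variance = 10.46 + 2 × 3.91 = 18.28
α = (k/(k−1))·(1 − ΣVar(i)/total variance) = (6/5)·(1 − 10.46/18.28) = 0.513

Cronbach's alpha = 0.513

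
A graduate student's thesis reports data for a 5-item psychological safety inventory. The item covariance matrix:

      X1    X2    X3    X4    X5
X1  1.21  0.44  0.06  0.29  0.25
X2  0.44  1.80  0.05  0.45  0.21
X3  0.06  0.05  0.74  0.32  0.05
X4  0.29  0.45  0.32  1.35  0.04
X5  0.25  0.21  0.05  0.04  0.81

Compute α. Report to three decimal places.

sum of item variances = 1.21 + 1.80 + 0.74 + 1.35 + 0.81 = 5.91
Σ_{i<j} σ_ij = 2.16
σ²_total = 5.91 + 2 × 2.16 = 10.23
α = (k/(k−1))·(1 − sum of item variances/σ²_total) = (5/4)·(1 − 5.91/10.23) = 0.528

α = 0.528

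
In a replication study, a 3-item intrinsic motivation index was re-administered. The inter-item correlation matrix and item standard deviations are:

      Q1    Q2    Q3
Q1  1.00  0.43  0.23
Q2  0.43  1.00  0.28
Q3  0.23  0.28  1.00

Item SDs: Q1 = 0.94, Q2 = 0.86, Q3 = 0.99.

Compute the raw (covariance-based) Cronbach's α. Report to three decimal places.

α = 0.571

Σσ²ᵢ = 0.94² + 0.86² + 0.99² = 2.6033
Covariances σ_ij = r_ij · s_i · s_j:
  σ(Q1,Q2) = 0.43 × 0.94 × 0.86 = 0.3476
  σ(Q1,Q3) = 0.23 × 0.94 × 0.99 = 0.2140
  σ(Q2,Q3) = 0.28 × 0.86 × 0.99 = 0.2384
σ²_T = Σσ²ᵢ + 2·Σσ_ij = 2.6033 + 2 × 0.8000 = 4.2033
α = (3/2)·(1 − 2.6033/4.2033) = 0.571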